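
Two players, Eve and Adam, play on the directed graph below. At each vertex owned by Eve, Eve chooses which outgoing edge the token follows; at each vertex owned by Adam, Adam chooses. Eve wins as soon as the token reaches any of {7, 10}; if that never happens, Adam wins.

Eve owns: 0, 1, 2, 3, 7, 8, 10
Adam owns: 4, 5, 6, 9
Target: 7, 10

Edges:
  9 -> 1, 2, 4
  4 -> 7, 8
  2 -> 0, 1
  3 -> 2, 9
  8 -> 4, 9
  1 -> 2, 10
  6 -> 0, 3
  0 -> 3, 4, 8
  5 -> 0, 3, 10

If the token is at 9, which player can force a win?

A0 = {7, 10}
A1: add {1} — 1 (Eve) has 1→10.
A2: add {2} — 2 (Eve) has 2→1.
A3: add {3} — 3 (Eve) has 3→2.
A4: add {0} — 0 (Eve) has 0→3.
A5: add {5, 6} — 5 (Adam): all of {0, 3, 10} already in; 6 (Adam): all of {0, 3} already in.
A6 = A5; e.g. 4 (Adam) can still go to 8. Fixed point.
9 never enters the attractor, so Adam can avoid the target forever.

Adam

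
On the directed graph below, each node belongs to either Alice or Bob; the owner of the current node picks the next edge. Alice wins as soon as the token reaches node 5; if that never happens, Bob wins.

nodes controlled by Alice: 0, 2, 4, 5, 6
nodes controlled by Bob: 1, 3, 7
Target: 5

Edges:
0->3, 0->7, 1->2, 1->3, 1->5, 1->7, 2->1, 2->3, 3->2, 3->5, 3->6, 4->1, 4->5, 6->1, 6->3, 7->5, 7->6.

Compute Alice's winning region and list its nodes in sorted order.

A0 = {5}
A1: add {4} — 4 (Alice) has 4→5.
A2 = A1; e.g. 0 (Alice) has no edge into A1. Fixed point.
Alice's winning region = {4, 5}.

4, 5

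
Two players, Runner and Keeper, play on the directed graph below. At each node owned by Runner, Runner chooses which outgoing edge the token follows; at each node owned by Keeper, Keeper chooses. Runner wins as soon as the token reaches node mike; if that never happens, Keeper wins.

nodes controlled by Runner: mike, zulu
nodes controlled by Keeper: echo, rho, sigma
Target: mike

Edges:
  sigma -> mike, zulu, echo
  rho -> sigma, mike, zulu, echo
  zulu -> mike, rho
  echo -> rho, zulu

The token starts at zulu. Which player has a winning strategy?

A0 = {mike}
A1: add {zulu} — zulu (Runner) has zulu→mike.
A2 = A1; e.g. sigma (Keeper) can still go to echo. Fixed point.
zulu ∈ A1, so Runner can force the target.

Runner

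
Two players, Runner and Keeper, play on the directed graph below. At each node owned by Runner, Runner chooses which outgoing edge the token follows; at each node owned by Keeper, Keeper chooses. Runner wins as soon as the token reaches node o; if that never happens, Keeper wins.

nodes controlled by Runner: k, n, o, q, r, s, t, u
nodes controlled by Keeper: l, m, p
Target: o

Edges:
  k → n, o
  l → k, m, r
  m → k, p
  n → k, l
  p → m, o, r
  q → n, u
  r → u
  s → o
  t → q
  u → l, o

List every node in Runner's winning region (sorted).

A0 = {o}
A1: add {k, s, u} — k (Runner) has k→o; s (Runner) has s→o; u (Runner) has u→o.
A2: add {n, q, r} — n (Runner) has n→k; q (Runner) has q→u; r (Runner) has r→u.
A3: add {t} — t (Runner) has t→q.
A4 = A3; e.g. l (Keeper) can still go to m. Fixed point.
Runner's winning region = {k, n, o, q, r, s, t, u}.

k, n, o, q, r, s, t, u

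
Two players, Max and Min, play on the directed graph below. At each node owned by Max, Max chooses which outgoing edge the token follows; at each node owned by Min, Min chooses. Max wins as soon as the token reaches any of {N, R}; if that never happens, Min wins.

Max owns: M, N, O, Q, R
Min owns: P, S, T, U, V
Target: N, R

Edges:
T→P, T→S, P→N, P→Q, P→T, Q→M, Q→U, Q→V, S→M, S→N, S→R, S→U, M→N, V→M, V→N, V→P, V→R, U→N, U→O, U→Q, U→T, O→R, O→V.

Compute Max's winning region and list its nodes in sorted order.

M, N, O, Q, R

A0 = {N, R}
A1: add {M, O} — M (Max) has M→N; O (Max) has O→R.
A2: add {Q} — Q (Max) has Q→M.
A3 = A2; e.g. P (Min) can still go to T. Fixed point.
Max's winning region = {M, N, O, Q, R}.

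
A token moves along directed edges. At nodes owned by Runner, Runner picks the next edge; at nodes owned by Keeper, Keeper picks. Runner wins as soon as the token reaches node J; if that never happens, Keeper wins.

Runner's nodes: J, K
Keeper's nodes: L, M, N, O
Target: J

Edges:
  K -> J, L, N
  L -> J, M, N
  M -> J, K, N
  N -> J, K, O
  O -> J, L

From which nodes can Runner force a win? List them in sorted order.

A0 = {J}
A1: add {K} — K (Runner) has K→J.
A2 = A1; e.g. L (Keeper) can still go to M. Fixed point.
Runner's winning region = {J, K}.

J, K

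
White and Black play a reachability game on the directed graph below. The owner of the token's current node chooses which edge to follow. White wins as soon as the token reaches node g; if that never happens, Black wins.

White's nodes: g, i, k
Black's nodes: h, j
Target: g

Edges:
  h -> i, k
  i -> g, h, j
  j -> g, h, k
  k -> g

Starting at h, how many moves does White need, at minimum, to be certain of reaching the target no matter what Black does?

2

A0 = {g}
A1: add {i, k} — i (White) has i→g; k (White) has k→g.
A2: add {h} — h (Black): all of {i, k} already in.
h enters the attractor at level 2, so White can force the target in 2 moves from there.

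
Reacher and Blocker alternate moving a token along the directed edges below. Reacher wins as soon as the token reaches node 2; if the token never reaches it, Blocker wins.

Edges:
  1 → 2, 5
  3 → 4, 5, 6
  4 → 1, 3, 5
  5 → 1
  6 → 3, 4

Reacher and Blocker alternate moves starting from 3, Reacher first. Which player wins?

Track states (vertex, player-to-move).
A0 = {(2,Reacher), (2,Blocker)}
A1: add {(1,Reacher)}.
A2: add {(5,Blocker)}.
A3: add {(3,Reacher), (4,Reacher)}.
(3,Reacher) ∈ A3 ⇒ Reacher forces the target.

Reacher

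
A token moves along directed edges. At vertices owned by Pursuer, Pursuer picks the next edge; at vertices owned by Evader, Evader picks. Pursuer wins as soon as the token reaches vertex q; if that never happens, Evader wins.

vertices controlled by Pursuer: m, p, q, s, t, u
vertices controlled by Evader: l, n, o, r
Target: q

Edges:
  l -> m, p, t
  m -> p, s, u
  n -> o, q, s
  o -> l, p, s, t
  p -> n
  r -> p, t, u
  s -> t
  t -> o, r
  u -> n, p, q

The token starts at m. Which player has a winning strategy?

Pursuer

A0 = {q}
A1: add {u} — u (Pursuer) has u→q.
A2: add {m} — m (Pursuer) has m→u.
A3 = A2; e.g. l (Evader) can still go to p. Fixed point.
m ∈ A2, so Pursuer can force the target.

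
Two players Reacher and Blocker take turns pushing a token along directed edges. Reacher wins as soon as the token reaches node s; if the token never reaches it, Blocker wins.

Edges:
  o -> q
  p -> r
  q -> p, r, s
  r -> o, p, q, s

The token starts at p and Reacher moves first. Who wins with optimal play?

Blocker

Track states (vertex, player-to-move).
A0 = {(s,Reacher), (s,Blocker)}
A1: add {(q,Reacher), (r,Reacher)}.
A2: add {(o,Blocker), (p,Blocker)}.
A3 = A2; e.g. (o,Reacher) stays out. (p,Reacher) never enters ⇒ Blocker avoids the target.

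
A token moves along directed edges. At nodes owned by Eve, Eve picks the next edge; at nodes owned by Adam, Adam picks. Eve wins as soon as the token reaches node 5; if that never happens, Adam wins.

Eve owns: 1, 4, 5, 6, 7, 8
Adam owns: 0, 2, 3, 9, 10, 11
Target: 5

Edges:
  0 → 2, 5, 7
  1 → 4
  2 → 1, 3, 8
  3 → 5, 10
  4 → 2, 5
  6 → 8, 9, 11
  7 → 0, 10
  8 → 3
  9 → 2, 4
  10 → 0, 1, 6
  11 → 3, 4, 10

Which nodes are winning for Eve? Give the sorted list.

A0 = {5}
A1: add {4} — 4 (Eve) has 4→5.
A2: add {1} — 1 (Eve) has 1→4.
A3 = A2; e.g. 0 (Adam) can still go to 2. Fixed point.
Eve's winning region = {1, 4, 5}.

1, 4, 5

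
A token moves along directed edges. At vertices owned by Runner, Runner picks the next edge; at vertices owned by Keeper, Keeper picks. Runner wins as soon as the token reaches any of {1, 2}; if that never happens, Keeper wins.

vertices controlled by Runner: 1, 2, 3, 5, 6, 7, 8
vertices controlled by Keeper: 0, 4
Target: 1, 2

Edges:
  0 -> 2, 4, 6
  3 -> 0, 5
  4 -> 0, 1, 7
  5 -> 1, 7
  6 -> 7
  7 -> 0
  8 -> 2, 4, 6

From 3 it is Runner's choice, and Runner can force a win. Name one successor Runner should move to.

A0 = {1, 2}
A1: add {5, 8} — 5 (Runner) has 5→1; 8 (Runner) has 8→2.
A2: add {3} — 3 (Runner) has 3→5.
A3 = A2; e.g. 0 (Keeper) can still go to 4. Fixed point.
From 3, successor 5 is in the attractor (rank 1); the other successor 0 is not.

5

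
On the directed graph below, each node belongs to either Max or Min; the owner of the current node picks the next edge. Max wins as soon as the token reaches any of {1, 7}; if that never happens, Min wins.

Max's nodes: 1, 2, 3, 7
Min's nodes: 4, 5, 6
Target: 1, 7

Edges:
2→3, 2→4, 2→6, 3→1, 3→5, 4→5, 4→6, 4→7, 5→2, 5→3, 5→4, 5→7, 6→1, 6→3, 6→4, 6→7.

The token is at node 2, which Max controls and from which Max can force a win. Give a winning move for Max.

A0 = {1, 7}
A1: add {3} — 3 (Max) has 3→1.
A2: add {2} — 2 (Max) has 2→3.
A3 = A2; e.g. 4 (Min) can still go to 5. Fixed point.
From 2, successor 3 is in the attractor (rank 1); the other successors 4, 6 are not.

3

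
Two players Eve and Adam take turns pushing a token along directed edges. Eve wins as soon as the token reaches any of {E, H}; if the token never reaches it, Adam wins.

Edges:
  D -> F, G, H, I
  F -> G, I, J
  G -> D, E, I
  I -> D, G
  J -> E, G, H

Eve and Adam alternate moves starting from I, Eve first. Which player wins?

Track states (vertex, player-to-move).
A0 = {(E,Eve), (E,Adam), (H,Eve), (H,Adam)}
A1: add {(D,Eve), (G,Eve), (J,Eve)}.
A2: add {(I,Adam), (J,Adam)}.
A3: add {(F,Eve)}.
A4 = A3; e.g. (D,Adam) stays out. (I,Eve) never enters ⇒ Adam avoids the target.

Adam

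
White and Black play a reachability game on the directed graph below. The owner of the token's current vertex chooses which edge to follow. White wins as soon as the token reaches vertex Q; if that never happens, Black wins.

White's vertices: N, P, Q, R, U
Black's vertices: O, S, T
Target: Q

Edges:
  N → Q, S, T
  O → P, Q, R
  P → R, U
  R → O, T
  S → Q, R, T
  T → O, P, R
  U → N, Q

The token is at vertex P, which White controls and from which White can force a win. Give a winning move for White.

A0 = {Q}
A1: add {N, U} — N (White) has N→Q; U (White) has U→Q.
A2: add {P} — P (White) has P→U.
A3 = A2; e.g. O (Black) can still go to R. Fixed point.
From P, successor U is in the attractor (rank 1); the other successor R is not.

U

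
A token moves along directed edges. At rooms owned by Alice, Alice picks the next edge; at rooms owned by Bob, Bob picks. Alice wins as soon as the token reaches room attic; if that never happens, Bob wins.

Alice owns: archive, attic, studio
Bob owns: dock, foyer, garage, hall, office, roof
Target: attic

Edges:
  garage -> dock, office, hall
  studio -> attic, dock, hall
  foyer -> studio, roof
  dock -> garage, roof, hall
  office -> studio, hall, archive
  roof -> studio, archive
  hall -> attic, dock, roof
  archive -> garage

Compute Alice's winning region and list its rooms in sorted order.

A0 = {attic}
A1: add {studio} — studio (Alice) has studio→attic.
A2 = A1; e.g. garage (Bob) can still go to dock. Fixed point.
Alice's winning region = {attic, studio}.

attic, studio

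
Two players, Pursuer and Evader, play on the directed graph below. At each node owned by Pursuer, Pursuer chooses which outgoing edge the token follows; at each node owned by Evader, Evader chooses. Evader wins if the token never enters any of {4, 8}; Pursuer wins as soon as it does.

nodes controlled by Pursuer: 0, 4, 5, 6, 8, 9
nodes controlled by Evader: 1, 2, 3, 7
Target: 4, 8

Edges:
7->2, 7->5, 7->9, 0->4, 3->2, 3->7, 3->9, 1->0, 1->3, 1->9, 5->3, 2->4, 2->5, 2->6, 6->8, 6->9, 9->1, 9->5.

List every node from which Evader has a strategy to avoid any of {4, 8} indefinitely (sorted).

1, 2, 3, 5, 7, 9

A0 = {4, 8}
A1: add {0, 6} — 0 (Pursuer) has 0→4; 6 (Pursuer) has 6→8.
A2 = A1; e.g. 1 (Evader) can still go to 3. Fixed point.
Pursuer's attractor = {0, 4, 6, 8}; Evader avoids the target exactly from the complement.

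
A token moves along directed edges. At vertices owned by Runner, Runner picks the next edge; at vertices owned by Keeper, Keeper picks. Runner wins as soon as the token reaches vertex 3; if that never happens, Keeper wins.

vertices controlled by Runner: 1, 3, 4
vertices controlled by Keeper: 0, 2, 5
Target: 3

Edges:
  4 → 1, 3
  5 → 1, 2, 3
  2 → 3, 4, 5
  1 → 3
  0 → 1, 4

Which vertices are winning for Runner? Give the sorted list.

A0 = {3}
A1: add {1, 4} — 1 (Runner) has 1→3; 4 (Runner) has 4→3.
A2: add {0} — 0 (Keeper): all of {1, 4} already in.
A3 = A2; e.g. 2 (Keeper) can still go to 5. Fixed point.
Runner's winning region = {0, 1, 3, 4}.

0, 1, 3, 4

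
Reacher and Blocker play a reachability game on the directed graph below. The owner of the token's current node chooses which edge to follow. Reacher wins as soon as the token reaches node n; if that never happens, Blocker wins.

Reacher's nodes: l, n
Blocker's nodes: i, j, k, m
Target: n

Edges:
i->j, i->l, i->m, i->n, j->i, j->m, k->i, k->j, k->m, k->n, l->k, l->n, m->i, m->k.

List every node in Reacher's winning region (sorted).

A0 = {n}
A1: add {l} — l (Reacher) has l→n.
A2 = A1; e.g. i (Blocker) can still go to j. Fixed point.
Reacher's winning region = {l, n}.

l, n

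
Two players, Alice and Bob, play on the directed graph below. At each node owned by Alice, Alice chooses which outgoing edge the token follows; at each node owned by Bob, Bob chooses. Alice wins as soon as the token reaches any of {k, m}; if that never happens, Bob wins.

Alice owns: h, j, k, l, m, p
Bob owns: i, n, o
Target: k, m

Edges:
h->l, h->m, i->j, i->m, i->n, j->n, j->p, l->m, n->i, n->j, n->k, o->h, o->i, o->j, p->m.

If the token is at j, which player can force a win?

Alice

A0 = {k, m}
A1: add {h, l, p} — h (Alice) has h→m; l (Alice) has l→m; p (Alice) has p→m.
A2: add {j} — j (Alice) has j→p.
A3 = A2; e.g. i (Bob) can still go to n. Fixed point.
j ∈ A2, so Alice can force the target.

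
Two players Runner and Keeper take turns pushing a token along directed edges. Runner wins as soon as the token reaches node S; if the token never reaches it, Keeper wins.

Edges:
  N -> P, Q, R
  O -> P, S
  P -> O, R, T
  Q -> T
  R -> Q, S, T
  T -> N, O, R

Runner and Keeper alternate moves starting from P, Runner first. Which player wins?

Track states (vertex, player-to-move).
A0 = {(S,Runner), (S,Keeper)}
A1: add {(O,Runner), (R,Runner)}.
A2 = A1; e.g. (N,Runner) stays out. (P,Runner) never enters ⇒ Keeper avoids the target.

Keeper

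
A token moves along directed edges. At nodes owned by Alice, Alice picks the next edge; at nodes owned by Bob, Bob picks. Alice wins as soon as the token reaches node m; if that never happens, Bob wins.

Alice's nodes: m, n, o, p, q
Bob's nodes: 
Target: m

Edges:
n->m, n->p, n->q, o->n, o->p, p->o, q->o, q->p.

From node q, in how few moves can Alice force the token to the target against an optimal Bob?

3

A0 = {m}
A1: add {n} — n (Alice) has n→m.
A2: add {o} — o (Alice) has o→n.
A3: add {p, q} — p (Alice) has p→o; q (Alice) has q→o.
A3 = all vertices. Fixed point.
q enters the attractor at level 3, so Alice can force the target in 3 moves from there.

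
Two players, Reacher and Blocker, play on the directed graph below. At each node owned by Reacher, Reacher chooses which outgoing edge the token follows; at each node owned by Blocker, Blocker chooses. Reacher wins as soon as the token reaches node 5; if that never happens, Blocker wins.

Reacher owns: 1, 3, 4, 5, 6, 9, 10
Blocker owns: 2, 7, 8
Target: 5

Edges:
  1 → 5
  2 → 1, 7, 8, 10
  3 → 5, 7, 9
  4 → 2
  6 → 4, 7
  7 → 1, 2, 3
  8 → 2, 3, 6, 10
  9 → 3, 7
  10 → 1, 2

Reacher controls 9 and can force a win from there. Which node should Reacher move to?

3

A0 = {5}
A1: add {1, 3} — 1 (Reacher) has 1→5; 3 (Reacher) has 3→5.
A2: add {9, 10} — 9 (Reacher) has 9→3; 10 (Reacher) has 10→1.
A3 = A2; e.g. 2 (Blocker) can still go to 7. Fixed point.
From 9, successor 3 is in the attractor (rank 1); the other successor 7 is not.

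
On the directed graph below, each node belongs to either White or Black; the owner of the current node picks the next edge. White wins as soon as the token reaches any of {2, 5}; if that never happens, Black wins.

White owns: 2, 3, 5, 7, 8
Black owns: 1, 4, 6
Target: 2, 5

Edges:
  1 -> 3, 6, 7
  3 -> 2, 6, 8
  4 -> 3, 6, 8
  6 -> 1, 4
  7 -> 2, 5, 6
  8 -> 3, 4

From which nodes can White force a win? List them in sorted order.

2, 3, 5, 7, 8

A0 = {2, 5}
A1: add {3, 7} — 3 (White) has 3→2; 7 (White) has 7→2.
A2: add {8} — 8 (White) has 8→3.
A3 = A2; e.g. 1 (Black) can still go to 6. Fixed point.
White's winning region = {2, 3, 5, 7, 8}.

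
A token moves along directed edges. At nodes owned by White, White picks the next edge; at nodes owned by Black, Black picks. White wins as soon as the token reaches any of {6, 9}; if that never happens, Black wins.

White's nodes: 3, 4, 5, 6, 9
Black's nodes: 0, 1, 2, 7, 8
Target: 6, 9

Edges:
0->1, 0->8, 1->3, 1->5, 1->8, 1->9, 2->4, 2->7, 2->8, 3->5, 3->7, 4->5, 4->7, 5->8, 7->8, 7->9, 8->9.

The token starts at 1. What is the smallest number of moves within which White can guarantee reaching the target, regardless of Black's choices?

4

A0 = {6, 9}
A1: add {8} — 8 (Black): all of {9} already in.
A2: add {5, 7} — 5 (White) has 5→8; 7 (Black): all of {8, 9} already in.
A3: add {3, 4} — 3 (White) has 3→5; 4 (White) has 4→5.
A4: add {1, 2} — 1 (Black): all of {3, 5, 8, 9} already in; 2 (Black): all of {4, 7, 8} already in.
1 enters the attractor at level 4, so White can force the target in 4 moves from there.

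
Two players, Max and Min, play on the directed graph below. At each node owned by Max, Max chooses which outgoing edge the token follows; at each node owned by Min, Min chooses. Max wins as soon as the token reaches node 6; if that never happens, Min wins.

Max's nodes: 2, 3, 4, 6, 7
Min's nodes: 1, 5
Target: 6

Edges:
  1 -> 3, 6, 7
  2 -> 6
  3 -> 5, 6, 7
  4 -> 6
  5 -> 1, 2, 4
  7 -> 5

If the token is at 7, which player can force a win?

A0 = {6}
A1: add {2, 3, 4} — 2 (Max) has 2→6; 3 (Max) has 3→6; 4 (Max) has 4→6.
A2 = A1; e.g. 1 (Min) can still go to 7. Fixed point.
7 never enters the attractor, so Min can avoid the target forever.

Min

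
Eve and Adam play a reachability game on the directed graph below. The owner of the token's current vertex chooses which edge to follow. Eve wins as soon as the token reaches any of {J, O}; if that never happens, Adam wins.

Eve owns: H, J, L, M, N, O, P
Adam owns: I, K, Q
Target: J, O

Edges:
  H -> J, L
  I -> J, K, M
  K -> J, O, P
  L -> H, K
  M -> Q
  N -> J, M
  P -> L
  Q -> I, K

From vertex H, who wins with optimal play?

A0 = {J, O}
A1: add {H, N} — H (Eve) has H→J; N (Eve) has N→J.
H ∈ A1, so Eve can force the target.

Eve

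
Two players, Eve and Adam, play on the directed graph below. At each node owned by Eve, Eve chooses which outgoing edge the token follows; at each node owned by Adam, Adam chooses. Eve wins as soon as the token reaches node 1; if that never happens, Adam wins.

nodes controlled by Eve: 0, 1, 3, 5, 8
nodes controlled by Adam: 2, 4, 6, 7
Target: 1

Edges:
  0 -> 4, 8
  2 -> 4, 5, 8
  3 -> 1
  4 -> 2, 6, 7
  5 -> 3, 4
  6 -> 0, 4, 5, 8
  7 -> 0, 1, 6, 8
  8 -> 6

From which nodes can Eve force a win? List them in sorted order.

A0 = {1}
A1: add {3} — 3 (Eve) has 3→1.
A2: add {5} — 5 (Eve) has 5→3.
A3 = A2; e.g. 0 (Eve) has no edge into A2. Fixed point.
Eve's winning region = {1, 3, 5}.

1, 3, 5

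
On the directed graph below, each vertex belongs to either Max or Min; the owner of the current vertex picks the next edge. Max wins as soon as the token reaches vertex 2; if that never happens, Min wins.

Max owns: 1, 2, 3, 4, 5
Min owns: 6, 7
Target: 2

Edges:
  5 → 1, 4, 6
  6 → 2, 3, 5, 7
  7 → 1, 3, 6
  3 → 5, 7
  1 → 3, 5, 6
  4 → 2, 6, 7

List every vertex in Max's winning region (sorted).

A0 = {2}
A1: add {4} — 4 (Max) has 4→2.
A2: add {5} — 5 (Max) has 5→4.
A3: add {1, 3} — 1 (Max) has 1→5; 3 (Max) has 3→5.
A4 = A3; e.g. 6 (Min) can still go to 7. Fixed point.
Max's winning region = {1, 2, 3, 4, 5}.

1, 2, 3, 4, 5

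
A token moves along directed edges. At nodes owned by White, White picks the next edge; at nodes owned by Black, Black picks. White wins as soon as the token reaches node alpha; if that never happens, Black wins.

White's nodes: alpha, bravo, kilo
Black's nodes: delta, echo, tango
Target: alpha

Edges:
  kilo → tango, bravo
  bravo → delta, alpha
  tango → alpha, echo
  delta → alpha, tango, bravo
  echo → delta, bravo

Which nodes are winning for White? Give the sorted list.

A0 = {alpha}
A1: add {bravo} — bravo (White) has bravo→alpha.
A2: add {kilo} — kilo (White) has kilo→bravo.
A3 = A2; e.g. delta (Black) can still go to tango. Fixed point.
White's winning region = {alpha, bravo, kilo}.

alpha, bravo, kilo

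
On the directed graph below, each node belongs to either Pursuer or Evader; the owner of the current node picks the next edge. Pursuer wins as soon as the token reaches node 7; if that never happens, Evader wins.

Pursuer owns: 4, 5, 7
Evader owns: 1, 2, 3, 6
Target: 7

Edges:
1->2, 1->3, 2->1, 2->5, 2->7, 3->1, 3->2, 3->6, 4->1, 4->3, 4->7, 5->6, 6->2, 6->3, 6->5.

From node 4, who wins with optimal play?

Pursuer

A0 = {7}
A1: add {4} — 4 (Pursuer) has 4→7.
A2 = A1; e.g. 1 (Evader) can still go to 2. Fixed point.
4 ∈ A1, so Pursuer can force the target.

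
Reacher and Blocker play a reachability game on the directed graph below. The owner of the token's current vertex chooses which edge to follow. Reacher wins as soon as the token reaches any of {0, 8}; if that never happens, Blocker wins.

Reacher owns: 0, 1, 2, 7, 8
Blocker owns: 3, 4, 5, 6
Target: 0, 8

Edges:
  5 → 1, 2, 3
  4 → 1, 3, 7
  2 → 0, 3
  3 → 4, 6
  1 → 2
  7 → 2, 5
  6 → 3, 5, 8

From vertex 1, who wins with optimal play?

Reacher

A0 = {0, 8}
A1: add {2} — 2 (Reacher) has 2→0.
A2: add {1, 7} — 1 (Reacher) has 1→2; 7 (Reacher) has 7→2.
A3 = A2; e.g. 3 (Blocker) can still go to 4. Fixed point.
1 ∈ A2, so Reacher can force the target.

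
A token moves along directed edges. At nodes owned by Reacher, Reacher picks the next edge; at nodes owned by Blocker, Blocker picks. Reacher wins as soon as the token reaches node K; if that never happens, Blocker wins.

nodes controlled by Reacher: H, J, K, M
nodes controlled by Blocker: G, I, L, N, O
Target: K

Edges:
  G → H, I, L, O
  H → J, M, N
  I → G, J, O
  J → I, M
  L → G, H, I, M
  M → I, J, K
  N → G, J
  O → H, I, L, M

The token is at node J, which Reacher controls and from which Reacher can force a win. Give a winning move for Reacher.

M

A0 = {K}
A1: add {M} — M (Reacher) has M→K.
A2: add {H, J} — H (Reacher) has H→M; J (Reacher) has J→M.
A3 = A2; e.g. G (Blocker) can still go to I. Fixed point.
From J, successor M is in the attractor (rank 1); the other successor I is not.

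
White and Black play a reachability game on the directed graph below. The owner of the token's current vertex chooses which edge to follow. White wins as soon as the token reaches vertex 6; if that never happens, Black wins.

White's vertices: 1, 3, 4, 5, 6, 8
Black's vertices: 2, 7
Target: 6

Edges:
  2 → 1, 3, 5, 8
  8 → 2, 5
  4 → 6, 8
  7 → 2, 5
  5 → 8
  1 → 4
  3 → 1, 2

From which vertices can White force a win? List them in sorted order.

A0 = {6}
A1: add {4} — 4 (White) has 4→6.
A2: add {1} — 1 (White) has 1→4.
A3: add {3} — 3 (White) has 3→1.
A4 = A3; e.g. 2 (Black) can still go to 5. Fixed point.
White's winning region = {1, 3, 4, 6}.

1, 3, 4, 6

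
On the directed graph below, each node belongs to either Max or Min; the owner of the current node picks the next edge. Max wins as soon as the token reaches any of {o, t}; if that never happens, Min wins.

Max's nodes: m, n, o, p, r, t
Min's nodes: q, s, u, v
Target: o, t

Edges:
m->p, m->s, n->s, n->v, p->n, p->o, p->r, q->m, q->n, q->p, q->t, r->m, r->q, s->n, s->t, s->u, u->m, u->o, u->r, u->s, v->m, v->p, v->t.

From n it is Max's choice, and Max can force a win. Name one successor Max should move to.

v

A0 = {o, t}
A1: add {p} — p (Max) has p→o.
A2: add {m} — m (Max) has m→p.
A3: add {r, v} — r (Max) has r→m; v (Min): all of {m, p, t} already in.
A4: add {n} — n (Max) has n→v.
A5: add {q} — q (Min): all of {m, n, p, t} already in.
A6 = A5; e.g. s (Min) can still go to u. Fixed point.
From n, successor v is in the attractor (rank 3); the other successor s is not.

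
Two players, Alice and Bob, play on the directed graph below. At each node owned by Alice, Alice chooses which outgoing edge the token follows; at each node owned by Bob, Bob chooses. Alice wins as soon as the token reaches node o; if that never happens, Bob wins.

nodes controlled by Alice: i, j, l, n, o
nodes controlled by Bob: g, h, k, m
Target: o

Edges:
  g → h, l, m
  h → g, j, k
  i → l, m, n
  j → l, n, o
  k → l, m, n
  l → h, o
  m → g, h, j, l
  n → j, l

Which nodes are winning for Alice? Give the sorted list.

i, j, l, n, o

A0 = {o}
A1: add {j, l} — j (Alice) has j→o; l (Alice) has l→o.
A2: add {i, n} — i (Alice) has i→l; n (Alice) has n→j.
A3 = A2; e.g. g (Bob) can still go to h. Fixed point.
Alice's winning region = {i, j, l, n, o}.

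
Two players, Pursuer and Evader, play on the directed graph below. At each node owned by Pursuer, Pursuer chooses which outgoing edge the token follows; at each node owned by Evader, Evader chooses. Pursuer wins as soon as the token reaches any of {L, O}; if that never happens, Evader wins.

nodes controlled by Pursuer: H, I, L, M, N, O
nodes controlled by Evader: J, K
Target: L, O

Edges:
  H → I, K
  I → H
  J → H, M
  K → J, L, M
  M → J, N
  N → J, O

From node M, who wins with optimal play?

Pursuer

A0 = {L, O}
A1: add {N} — N (Pursuer) has N→O.
A2: add {M} — M (Pursuer) has M→N.
A3 = A2; e.g. H (Pursuer) has no edge into A2. Fixed point.
M ∈ A2, so Pursuer can force the target.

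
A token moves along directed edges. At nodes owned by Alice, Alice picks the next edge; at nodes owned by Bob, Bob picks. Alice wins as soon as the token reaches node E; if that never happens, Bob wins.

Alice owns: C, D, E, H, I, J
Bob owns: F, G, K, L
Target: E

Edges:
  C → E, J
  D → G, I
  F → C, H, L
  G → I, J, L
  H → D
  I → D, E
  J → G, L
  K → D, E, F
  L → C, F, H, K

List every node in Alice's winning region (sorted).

A0 = {E}
A1: add {C, I} — C (Alice) has C→E; I (Alice) has I→E.
A2: add {D} — D (Alice) has D→I.
A3: add {H} — H (Alice) has H→D.
A4 = A3; e.g. F (Bob) can still go to L. Fixed point.
Alice's winning region = {C, D, E, H, I}.

C, D, E, H, I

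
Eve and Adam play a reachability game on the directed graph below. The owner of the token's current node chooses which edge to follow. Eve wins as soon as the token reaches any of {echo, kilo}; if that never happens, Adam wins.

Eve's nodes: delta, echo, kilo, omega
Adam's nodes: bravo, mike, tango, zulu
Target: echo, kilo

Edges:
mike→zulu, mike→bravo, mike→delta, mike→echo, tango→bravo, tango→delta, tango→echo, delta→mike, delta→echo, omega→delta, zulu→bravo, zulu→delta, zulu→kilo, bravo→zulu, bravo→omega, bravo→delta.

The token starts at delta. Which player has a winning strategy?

Eve

A0 = {echo, kilo}
A1: add {delta} — delta (Eve) has delta→echo.
delta ∈ A1, so Eve can force the target.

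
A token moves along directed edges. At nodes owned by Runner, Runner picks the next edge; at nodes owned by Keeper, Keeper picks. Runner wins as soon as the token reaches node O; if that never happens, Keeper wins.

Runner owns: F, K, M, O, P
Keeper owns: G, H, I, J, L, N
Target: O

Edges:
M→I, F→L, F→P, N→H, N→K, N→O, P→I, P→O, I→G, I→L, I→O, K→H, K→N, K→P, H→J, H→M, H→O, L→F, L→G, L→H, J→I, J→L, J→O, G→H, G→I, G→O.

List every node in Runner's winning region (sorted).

A0 = {O}
A1: add {P} — P (Runner) has P→O.
A2: add {F, K} — F (Runner) has F→P; K (Runner) has K→P.
A3 = A2; e.g. G (Keeper) can still go to H. Fixed point.
Runner's winning region = {F, K, O, P}.

F, K, O, P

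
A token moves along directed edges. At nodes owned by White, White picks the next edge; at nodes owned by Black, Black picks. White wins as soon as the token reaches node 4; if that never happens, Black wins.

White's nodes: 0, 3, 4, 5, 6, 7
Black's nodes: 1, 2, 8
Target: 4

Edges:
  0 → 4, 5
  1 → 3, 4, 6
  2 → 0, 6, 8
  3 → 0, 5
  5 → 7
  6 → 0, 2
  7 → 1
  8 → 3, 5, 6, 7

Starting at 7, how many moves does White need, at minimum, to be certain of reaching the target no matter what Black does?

4

A0 = {4}
A1: add {0} — 0 (White) has 0→4.
A2: add {3, 6} — 3 (White) has 3→0; 6 (White) has 6→0.
A3: add {1} — 1 (Black): all of {3, 4, 6} already in.
A4: add {7} — 7 (White) has 7→1.
7 enters the attractor at level 4, so White can force the target in 4 moves from there.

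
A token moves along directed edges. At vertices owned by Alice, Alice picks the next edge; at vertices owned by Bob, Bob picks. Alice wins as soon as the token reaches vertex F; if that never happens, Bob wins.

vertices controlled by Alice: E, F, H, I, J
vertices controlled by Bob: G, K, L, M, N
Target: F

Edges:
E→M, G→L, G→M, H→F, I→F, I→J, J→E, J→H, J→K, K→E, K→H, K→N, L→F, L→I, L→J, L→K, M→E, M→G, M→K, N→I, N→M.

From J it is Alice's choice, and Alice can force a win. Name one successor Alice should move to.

H

A0 = {F}
A1: add {H, I} — H (Alice) has H→F; I (Alice) has I→F.
A2: add {J} — J (Alice) has J→H.
A3 = A2; e.g. E (Alice) has no edge into A2. Fixed point.
From J, successor H is in the attractor (rank 1); the other successors E, K are not.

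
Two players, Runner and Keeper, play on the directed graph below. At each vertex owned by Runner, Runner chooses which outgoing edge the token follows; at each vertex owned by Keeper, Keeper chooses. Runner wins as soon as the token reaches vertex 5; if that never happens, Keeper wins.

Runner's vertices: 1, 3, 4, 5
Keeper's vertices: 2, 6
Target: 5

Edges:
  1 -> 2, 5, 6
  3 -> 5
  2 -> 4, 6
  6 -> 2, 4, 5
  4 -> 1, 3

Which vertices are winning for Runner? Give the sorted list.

1, 3, 4, 5

A0 = {5}
A1: add {1, 3} — 1 (Runner) has 1→5; 3 (Runner) has 3→5.
A2: add {4} — 4 (Runner) has 4→1.
A3 = A2; e.g. 2 (Keeper) can still go to 6. Fixed point.
Runner's winning region = {1, 3, 4, 5}.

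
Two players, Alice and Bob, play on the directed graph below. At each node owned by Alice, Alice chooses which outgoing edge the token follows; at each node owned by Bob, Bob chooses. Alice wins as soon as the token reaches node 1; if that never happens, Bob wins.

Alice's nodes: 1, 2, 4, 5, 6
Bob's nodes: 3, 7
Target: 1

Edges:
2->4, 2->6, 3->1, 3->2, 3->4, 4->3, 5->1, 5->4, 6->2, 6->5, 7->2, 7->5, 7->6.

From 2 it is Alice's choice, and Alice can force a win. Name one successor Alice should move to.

6

A0 = {1}
A1: add {5} — 5 (Alice) has 5→1.
A2: add {6} — 6 (Alice) has 6→5.
A3: add {2} — 2 (Alice) has 2→6.
A4: add {7} — 7 (Bob): all of {2, 5, 6} already in.
A5 = A4; e.g. 3 (Bob) can still go to 4. Fixed point.
From 2, successor 6 is in the attractor (rank 2); the other successor 4 is not.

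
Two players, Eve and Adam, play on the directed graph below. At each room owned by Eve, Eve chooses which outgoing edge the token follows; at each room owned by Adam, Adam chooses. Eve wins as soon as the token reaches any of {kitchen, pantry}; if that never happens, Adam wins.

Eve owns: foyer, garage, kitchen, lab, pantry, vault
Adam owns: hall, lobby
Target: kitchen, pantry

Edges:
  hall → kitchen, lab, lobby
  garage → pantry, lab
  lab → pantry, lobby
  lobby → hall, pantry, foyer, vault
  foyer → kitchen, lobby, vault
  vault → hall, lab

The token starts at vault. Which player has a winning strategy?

Eve

A0 = {kitchen, pantry}
A1: add {foyer, garage, lab} — garage (Eve) has garage→pantry; lab (Eve) has lab→pantry; foyer (Eve) has foyer→kitchen.
A2: add {vault} — vault (Eve) has vault→lab.
A3 = A2; e.g. hall (Adam) can still go to lobby. Fixed point.
vault ∈ A2, so Eve can force the target.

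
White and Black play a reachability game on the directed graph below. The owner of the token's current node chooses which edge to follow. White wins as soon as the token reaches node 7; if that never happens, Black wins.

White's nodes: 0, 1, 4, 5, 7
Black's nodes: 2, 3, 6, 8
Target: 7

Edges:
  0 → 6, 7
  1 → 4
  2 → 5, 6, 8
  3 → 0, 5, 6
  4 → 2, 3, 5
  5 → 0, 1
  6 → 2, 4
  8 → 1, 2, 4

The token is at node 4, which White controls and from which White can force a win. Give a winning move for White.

A0 = {7}
A1: add {0} — 0 (White) has 0→7.
A2: add {5} — 5 (White) has 5→0.
A3: add {4} — 4 (White) has 4→5.
A4: add {1} — 1 (White) has 1→4.
A5 = A4; e.g. 2 (Black) can still go to 6. Fixed point.
From 4, successor 5 is in the attractor (rank 2); the other successors 2, 3 are not.

5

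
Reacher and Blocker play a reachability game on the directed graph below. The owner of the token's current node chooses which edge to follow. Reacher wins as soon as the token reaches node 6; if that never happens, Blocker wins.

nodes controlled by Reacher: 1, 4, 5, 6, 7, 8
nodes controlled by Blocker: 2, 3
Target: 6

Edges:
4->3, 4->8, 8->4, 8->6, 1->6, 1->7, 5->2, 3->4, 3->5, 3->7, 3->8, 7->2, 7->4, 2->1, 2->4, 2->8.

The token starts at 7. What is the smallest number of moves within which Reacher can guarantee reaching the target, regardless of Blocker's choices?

A0 = {6}
A1: add {1, 8} — 1 (Reacher) has 1→6; 8 (Reacher) has 8→6.
A2: add {4} — 4 (Reacher) has 4→8.
A3: add {2, 7} — 2 (Blocker): all of {1, 4, 8} already in; 7 (Reacher) has 7→4.
7 enters the attractor at level 3, so Reacher can force the target in 3 moves from there.

3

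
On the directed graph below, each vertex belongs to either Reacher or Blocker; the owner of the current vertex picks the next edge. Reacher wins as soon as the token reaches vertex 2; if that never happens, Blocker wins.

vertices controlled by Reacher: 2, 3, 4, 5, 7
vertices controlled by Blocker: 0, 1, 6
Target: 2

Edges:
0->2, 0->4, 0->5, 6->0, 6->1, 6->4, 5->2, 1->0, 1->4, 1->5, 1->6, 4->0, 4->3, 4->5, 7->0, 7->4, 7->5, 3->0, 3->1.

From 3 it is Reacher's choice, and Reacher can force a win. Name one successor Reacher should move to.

A0 = {2}
A1: add {5} — 5 (Reacher) has 5→2.
A2: add {4, 7} — 4 (Reacher) has 4→5; 7 (Reacher) has 7→5.
A3: add {0} — 0 (Blocker): all of {2, 4, 5} already in.
A4: add {3} — 3 (Reacher) has 3→0.
A5 = A4; e.g. 1 (Blocker) can still go to 6. Fixed point.
From 3, successor 0 is in the attractor (rank 3); the other successor 1 is not.

0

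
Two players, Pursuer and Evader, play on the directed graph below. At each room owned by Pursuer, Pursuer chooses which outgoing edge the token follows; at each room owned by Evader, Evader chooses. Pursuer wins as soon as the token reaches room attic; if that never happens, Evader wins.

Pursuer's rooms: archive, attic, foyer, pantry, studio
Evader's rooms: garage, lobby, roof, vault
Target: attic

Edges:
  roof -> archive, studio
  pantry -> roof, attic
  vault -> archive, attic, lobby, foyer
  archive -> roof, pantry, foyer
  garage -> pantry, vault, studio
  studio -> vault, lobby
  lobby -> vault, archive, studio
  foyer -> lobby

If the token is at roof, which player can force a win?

Evader

A0 = {attic}
A1: add {pantry} — pantry (Pursuer) has pantry→attic.
A2: add {archive} — archive (Pursuer) has archive→pantry.
A3 = A2; e.g. roof (Evader) can still go to studio. Fixed point.
roof never enters the attractor, so Evader can avoid the target forever.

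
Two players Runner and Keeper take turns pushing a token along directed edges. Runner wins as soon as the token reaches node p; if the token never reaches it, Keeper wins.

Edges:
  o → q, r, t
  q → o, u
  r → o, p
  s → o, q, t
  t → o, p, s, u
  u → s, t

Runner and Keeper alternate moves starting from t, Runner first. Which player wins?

Track states (vertex, player-to-move).
A0 = {(p,Runner), (p,Keeper)}
A1: add {(r,Runner), (t,Runner)}.
(t,Runner) ∈ A1 ⇒ Runner forces the target.

Runner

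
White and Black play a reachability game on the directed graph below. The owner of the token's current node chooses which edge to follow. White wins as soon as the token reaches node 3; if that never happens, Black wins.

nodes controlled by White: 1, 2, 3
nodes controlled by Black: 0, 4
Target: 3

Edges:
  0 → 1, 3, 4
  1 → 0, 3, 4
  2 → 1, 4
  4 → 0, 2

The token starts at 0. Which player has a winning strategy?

Black

A0 = {3}
A1: add {1} — 1 (White) has 1→3.
A2: add {2} — 2 (White) has 2→1.
A3 = A2; e.g. 0 (Black) can still go to 4. Fixed point.
0 never enters the attractor, so Black can avoid the target forever.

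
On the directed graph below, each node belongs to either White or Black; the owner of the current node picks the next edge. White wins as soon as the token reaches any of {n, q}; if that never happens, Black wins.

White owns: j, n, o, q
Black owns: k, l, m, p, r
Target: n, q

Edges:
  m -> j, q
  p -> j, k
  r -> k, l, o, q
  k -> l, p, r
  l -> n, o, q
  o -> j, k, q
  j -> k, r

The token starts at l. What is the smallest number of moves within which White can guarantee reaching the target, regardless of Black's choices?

A0 = {n, q}
A1: add {o} — o (White) has o→q.
A2: add {l} — l (Black): all of {n, o, q} already in.
A3 = A2; e.g. j (White) has no edge into A2. Fixed point.
l enters the attractor at level 2, so White can force the target in 2 moves from there.

2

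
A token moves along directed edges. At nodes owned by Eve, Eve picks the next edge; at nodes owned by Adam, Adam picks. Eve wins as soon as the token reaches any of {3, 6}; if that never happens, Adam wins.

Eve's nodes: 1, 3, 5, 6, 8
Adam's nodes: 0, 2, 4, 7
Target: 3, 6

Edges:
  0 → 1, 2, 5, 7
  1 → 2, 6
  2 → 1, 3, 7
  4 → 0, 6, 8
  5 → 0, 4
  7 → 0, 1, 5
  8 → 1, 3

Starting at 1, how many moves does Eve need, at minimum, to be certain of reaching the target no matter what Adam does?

1

A0 = {3, 6}
A1: add {1, 8} — 1 (Eve) has 1→6; 8 (Eve) has 8→3.
A2 = A1; e.g. 0 (Adam) can still go to 2. Fixed point.
1 enters the attractor at level 1, so Eve can force the target in 1 move from there.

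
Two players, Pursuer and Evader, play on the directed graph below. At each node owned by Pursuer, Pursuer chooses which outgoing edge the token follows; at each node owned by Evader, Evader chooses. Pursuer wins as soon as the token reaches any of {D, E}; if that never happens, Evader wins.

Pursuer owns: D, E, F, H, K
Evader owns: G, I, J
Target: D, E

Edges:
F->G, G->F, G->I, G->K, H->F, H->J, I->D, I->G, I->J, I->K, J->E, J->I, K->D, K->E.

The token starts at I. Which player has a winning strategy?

A0 = {D, E}
A1: add {K} — K (Pursuer) has K→D.
A2 = A1; e.g. F (Pursuer) has no edge into A1. Fixed point.
I never enters the attractor, so Evader can avoid the target forever.

Evader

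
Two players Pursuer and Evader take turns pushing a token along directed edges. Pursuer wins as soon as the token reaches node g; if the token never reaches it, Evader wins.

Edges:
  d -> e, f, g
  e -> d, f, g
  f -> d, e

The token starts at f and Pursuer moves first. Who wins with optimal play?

Evader

Track states (vertex, player-to-move).
A0 = {(g,Pursuer), (g,Evader)}
A1: add {(d,Pursuer), (e,Pursuer)}.
A2: add {(f,Evader)}.
A3 = A2; e.g. (d,Evader) stays out. (f,Pursuer) never enters ⇒ Evader avoids the target.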